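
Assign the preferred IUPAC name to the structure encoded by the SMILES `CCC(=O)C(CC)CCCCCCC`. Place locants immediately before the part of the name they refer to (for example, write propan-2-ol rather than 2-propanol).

4-ethylundecan-3-one

The longest carbon chain that includes the carbonyl has 11 carbons, so the parent hydride is undecane.
The highest-priority functional group is a ketone (C=O on an internal carbon), so the name ends in -one.
Number the chain so that numbering from this end puts the carbonyl group at C-3 rather than C-9.
That gives the carbonyl at C-3; an ethyl group at C-4.
Assembling the pieces gives 4-ethylundecan-3-one.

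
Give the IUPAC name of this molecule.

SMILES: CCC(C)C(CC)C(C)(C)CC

The longest continuous carbon chain has 7 atoms, so the parent hydride is heptane.
The numbering direction is chosen so that the substituent locant set {3,3,4,5} is lower than {3,4,5,5} at the first point of difference.
With this numbering: an ethyl group at C-4; methyl groups at C-3 (×2) and C-5.
Prefixes are listed alphabetically: ethyl, methyl.
The name is 4-ethyl-3,3,5-trimethylheptane.

4-ethyl-3,3,5-trimethylheptane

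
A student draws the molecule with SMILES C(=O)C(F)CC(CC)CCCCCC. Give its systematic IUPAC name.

Counting along the main chain through the –CHO group gives 10 carbons: the parent is decane.
An aldehyde (terminal –CHO) is the principal characteristic group, giving the suffix -al.
Number the chain so that the aldehyde carbon is C-1 by definition.
This places an ethyl group at C-4; a fluoro group at C-2.
Substituent prefixes are cited in alphabetical order (multiplying prefixes like di-/tri- are ignored for ordering).
The name is 4-ethyl-2-fluorodecanal.

4-ethyl-2-fluorodecanal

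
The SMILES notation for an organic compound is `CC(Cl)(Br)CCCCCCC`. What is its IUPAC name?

2-bromo-2-chlorononane

The longest carbon chain is 9 atoms: the parent is nonane.
Number the chain so that the substituent locant set {2,2} is lower than {8,8} at the first point of difference.
With this numbering: a bromo group at C-2; a chloro group at C-2.
The substituents are ordered alphabetically, ignoring any di-/tri- multipliers.
Assembling the pieces gives 2-bromo-2-chlorononane.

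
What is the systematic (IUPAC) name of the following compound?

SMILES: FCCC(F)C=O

2,4-difluorobutanal

Counting along the main chain through the –CHO group gives 4 carbons: the parent is butane.
An aldehyde (terminal –CHO) is the principal characteristic group, giving the suffix -al.
Choose the numbering such that the aldehyde carbon is C-1 by definition.
With this numbering: fluoro groups at C-2 and C-4.
Putting it together: 2,4-difluorobutanal.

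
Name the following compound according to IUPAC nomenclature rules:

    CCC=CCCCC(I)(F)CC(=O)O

The longest carbon chain that includes the –COOH group and the multiple bond has 10 carbons, so the parent hydride is decane.
The principal characteristic group is a carboxylic acid (terminal –COOH), named with the suffix -oic acid.
A C=C double bond in the chain gives the infix -ene-.
Number the chain so that the carboxylic acid carbon is C-1 by definition.
With this numbering: the double bond between C-7 and C-8; a fluoro group at C-3; an iodo group at C-3.
The substituents are ordered alphabetically, ignoring any di-/tri- multipliers.
Putting it together: 3-fluoro-3-iododec-7-enoic acid.

3-fluoro-3-iododec-7-enoic acid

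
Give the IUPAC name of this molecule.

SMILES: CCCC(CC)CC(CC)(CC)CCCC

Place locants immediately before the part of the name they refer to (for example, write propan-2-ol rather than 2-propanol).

4,6,6-triethyldecane

The longest carbon chain is 10 atoms: the parent is decane.
Number the chain so that the substituent locant set {4,6,6} is lower than {5,5,7} at the first point of difference.
This places ethyl groups at C-4 and C-6 (×2).
The name is 4,6,6-triethyldecane.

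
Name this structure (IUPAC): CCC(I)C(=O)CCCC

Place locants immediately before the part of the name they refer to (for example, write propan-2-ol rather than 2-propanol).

Counting along the main chain through the carbonyl gives 8 carbons: the parent is octane.
The principal characteristic group is a ketone (C=O on an internal carbon), named with the suffix -one.
Choose the numbering such that numbering from this end puts the carbonyl group at C-4 rather than C-5.
With this numbering: the carbonyl at C-4; an iodo group at C-3.
Putting it together: 3-iodooctan-4-one.

3-iodooctan-4-one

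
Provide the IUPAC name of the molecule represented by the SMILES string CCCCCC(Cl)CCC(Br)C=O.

The longest chain bearing the –CHO group is 10 carbons long (decane).
An aldehyde (terminal –CHO) is the principal characteristic group, giving the suffix -al.
The numbering direction is chosen so that the aldehyde carbon is C-1 by definition.
This places a bromo group at C-2; a chloro group at C-5.
Substituent prefixes are cited in alphabetical order (multiplying prefixes like di-/tri- are ignored for ordering).
The name is 2-bromo-5-chlorodecanal.

2-bromo-5-chlorodecanal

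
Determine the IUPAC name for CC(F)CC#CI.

The longest carbon chain that includes the multiple bond has 5 carbons, so the parent hydride is pentane.
There is one C≡C triple bond, indicated by the ending -yne.
Choose the numbering such that numbering from this end puts the triple bond at C-1 rather than C-4.
That gives the triple bond between C-1 and C-2; a fluoro group at C-4; an iodo group at C-1.
Prefixes are listed alphabetically: fluoro, iodo.
The name is 4-fluoro-1-iodopent-1-yne.

4-fluoro-1-iodopent-1-yne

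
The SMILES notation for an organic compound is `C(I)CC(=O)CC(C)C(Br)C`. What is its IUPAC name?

The longest chain bearing the carbonyl is 7 carbons long (heptane).
The principal characteristic group is a ketone (C=O on an internal carbon), named with the suffix -one.
The numbering direction is chosen so that numbering from this end puts the carbonyl group at C-3 rather than C-5.
This places the carbonyl at C-3; a bromo group at C-6; an iodo group at C-1; a methyl group at C-5.
Prefixes are listed alphabetically: bromo, iodo, methyl.
Assembling the pieces gives 6-bromo-1-iodo-5-methylheptan-3-one.

6-bromo-1-iodo-5-methylheptan-3-one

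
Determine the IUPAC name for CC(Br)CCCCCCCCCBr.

The longest continuous carbon chain has 11 atoms, so the parent hydride is undecane.
Number the chain so that the substituent locant set {1,10} is lower than {2,11} at the first point of difference.
This places bromo groups at C-1 and C-10.
Putting it together: 1,10-dibromoundecane.

1,10-dibromoundecane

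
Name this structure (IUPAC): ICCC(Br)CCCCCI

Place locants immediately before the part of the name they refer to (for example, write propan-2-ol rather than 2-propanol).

The longest continuous carbon chain has 8 atoms, so the parent hydride is octane.
The numbering direction is chosen so that the substituent locant set {1,3,8} is lower than {1,6,8} at the first point of difference.
That gives a bromo group at C-3; iodo groups at C-1 and C-8.
The substituents are ordered alphabetically, ignoring any di-/tri- multipliers.
The name is 3-bromo-1,8-diiodooctane.

3-bromo-1,8-diiodooctane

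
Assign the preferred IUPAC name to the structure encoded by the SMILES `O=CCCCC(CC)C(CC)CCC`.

5,6-diethylnonanal

The longest chain bearing the –CHO group is 9 carbons long (nonane).
The principal characteristic group is an aldehyde (terminal –CHO), named with the suffix -al.
Choose the numbering such that the aldehyde carbon is C-1 by definition.
That gives ethyl groups at C-5 and C-6.
The name is 5,6-diethylnonanal.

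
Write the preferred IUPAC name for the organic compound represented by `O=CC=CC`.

but-2-enal

Counting along the main chain through the –CHO group and the multiple bond gives 4 carbons: the parent is butane.
The highest-priority functional group is an aldehyde (terminal –CHO), so the name ends in -al.
A C=C double bond in the chain gives the infix -ene-.
The numbering direction is chosen so that the aldehyde carbon is C-1 by definition.
That gives the double bond between C-2 and C-3.
The name is but-2-enal.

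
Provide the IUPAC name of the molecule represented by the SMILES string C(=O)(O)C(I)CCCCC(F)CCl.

8-chloro-7-fluoro-2-iodooctanoic acid

The longest chain bearing the –COOH group is 8 carbons long (octane).
The highest-priority functional group is a carboxylic acid (terminal –COOH), so the name ends in -oic acid.
The numbering direction is chosen so that the carboxylic acid carbon is C-1 by definition.
This places a chloro group at C-8; a fluoro group at C-7; an iodo group at C-2.
Prefixes are listed alphabetically: chloro, fluoro, iodo.
The name is 8-chloro-7-fluoro-2-iodooctanoic acid.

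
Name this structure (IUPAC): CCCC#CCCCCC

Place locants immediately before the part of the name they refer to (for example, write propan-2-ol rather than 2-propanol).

dec-4-yne

The longest carbon chain that includes the multiple bond has 10 carbons, so the parent hydride is decane.
The chain contains a C≡C triple bond, so the unsaturation ending is -yne.
The numbering direction is chosen so that numbering from this end puts the triple bond at C-4 rather than C-6.
That gives the triple bond between C-4 and C-5.
Assembling the pieces gives dec-4-yne.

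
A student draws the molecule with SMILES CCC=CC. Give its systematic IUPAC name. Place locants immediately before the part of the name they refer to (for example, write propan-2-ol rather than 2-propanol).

pent-2-ene

The longest chain bearing the multiple bond is 5 carbons long (pentane).
The chain contains a C=C double bond, so the unsaturation ending is -ene.
The numbering direction is chosen so that numbering from this end puts the double bond at C-2 rather than C-3.
This places the double bond between C-2 and C-3.
The name is pent-2-ene.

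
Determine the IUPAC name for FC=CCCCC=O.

The longest chain bearing the –CHO group and the multiple bond is 6 carbons long (hexane).
An aldehyde (terminal –CHO) is the principal characteristic group, giving the suffix -al.
A C=C double bond in the chain gives the infix -ene-.
Number the chain so that the aldehyde carbon is C-1 by definition.
That gives the double bond between C-5 and C-6; a fluoro group at C-6.
Assembling the pieces gives 6-fluorohex-5-enal.

6-fluorohex-5-enal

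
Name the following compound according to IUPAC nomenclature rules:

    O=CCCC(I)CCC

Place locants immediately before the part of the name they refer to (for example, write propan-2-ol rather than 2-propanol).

Counting along the main chain through the –CHO group gives 7 carbons: the parent is heptane.
The principal characteristic group is an aldehyde (terminal –CHO), named with the suffix -al.
The numbering direction is chosen so that the aldehyde carbon is C-1 by definition.
That gives an iodo group at C-4.
The name is 4-iodoheptanal.

4-iodoheptanal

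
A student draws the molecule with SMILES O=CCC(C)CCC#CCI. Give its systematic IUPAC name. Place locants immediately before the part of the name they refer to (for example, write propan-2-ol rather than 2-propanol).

The longest chain bearing the –CHO group and the multiple bond is 8 carbons long (octane).
The highest-priority functional group is an aldehyde (terminal –CHO), so the name ends in -al.
There is one C≡C triple bond, indicated by the ending -yne.
Choose the numbering such that the aldehyde carbon is C-1 by definition.
This places the triple bond between C-6 and C-7; an iodo group at C-8; a methyl group at C-3.
Prefixes are listed alphabetically: iodo, methyl.
Putting it together: 8-iodo-3-methyloct-6-ynal.

8-iodo-3-methyloct-6-ynal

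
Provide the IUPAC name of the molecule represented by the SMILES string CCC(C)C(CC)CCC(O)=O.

Counting along the main chain through the –COOH group gives 7 carbons: the parent is heptane.
A carboxylic acid (terminal –COOH) is the principal characteristic group, giving the suffix -oic acid.
The numbering direction is chosen so that the carboxylic acid carbon is C-1 by definition.
With this numbering: an ethyl group at C-4; a methyl group at C-5.
Substituent prefixes are cited in alphabetical order (multiplying prefixes like di-/tri- are ignored for ordering).
Putting it together: 4-ethyl-5-methylheptanoic acid.

4-ethyl-5-methylheptanoic acid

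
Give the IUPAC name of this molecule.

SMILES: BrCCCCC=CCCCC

Counting along the main chain through the multiple bond gives 10 carbons: the parent is decane.
A C=C double bond in the chain gives the infix -ene-.
Number the chain so that the substituent locant set {1} is lower than {10} at the first point of difference.
With this numbering: the double bond between C-5 and C-6; a bromo group at C-1.
Assembling the pieces gives 1-bromodec-5-ene.

1-bromodec-5-ene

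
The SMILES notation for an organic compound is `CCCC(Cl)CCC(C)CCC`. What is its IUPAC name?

4-chloro-7-methyldecane

The parent chain contains 10 carbons (decane).
The numbering direction is chosen so that the locant sets are identical either way, so the alphabetically earlier chloro substituent takes the lower locant (4 rather than 7).
With this numbering: a chloro group at C-4; a methyl group at C-7.
Substituent prefixes are cited in alphabetical order (multiplying prefixes like di-/tri- are ignored for ordering).
Putting it together: 4-chloro-7-methyldecane.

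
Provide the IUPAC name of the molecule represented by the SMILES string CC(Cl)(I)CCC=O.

The longest chain bearing the –CHO group is 5 carbons long (pentane).
An aldehyde (terminal –CHO) is the principal characteristic group, giving the suffix -al.
Number the chain so that the aldehyde carbon is C-1 by definition.
This places a chloro group at C-4; an iodo group at C-4.
Substituent prefixes are cited in alphabetical order (multiplying prefixes like di-/tri- are ignored for ordering).
The name is 4-chloro-4-iodopentanal.

4-chloro-4-iodopentanal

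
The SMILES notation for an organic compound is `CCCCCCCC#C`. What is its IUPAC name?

The longest carbon chain that includes the multiple bond has 9 carbons, so the parent hydride is nonane.
A C≡C triple bond in the chain gives the infix -yne-.
Number the chain so that numbering from this end puts the triple bond at C-1 rather than C-8.
With this numbering: the triple bond between C-1 and C-2.
Putting it together: non-1-yne.

non-1-yne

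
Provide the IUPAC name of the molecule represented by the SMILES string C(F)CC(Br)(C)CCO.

The longest carbon chain that includes the –OH group has 5 carbons, so the parent hydride is pentane.
The highest-priority functional group is an alcohol (–OH), so the name ends in -ol.
Choose the numbering such that numbering from this end puts the hydroxyl group at C-1 rather than C-5.
That gives the hydroxyl at C-1; a bromo group at C-3; a fluoro group at C-5; a methyl group at C-3.
Prefixes are listed alphabetically: bromo, fluoro, methyl.
Putting it together: 3-bromo-5-fluoro-3-methylpentan-1-ol.

3-bromo-5-fluoro-3-methylpentan-1-ol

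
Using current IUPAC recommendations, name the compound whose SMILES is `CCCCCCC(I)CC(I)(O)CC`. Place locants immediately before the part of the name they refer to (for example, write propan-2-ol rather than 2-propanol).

The longest carbon chain that includes the –OH group has 11 carbons, so the parent hydride is undecane.
The principal characteristic group is an alcohol (–OH), named with the suffix -ol.
Number the chain so that numbering from this end puts the hydroxyl group at C-3 rather than C-9.
With this numbering: the hydroxyl at C-3; iodo groups at C-3 and C-5.
The name is 3,5-diiodoundecan-3-ol.

3,5-diiodoundecan-3-ol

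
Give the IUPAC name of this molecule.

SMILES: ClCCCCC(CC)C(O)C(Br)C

2-bromo-8-chloro-4-ethyloctan-3-ol

Counting along the main chain through the –OH group gives 8 carbons: the parent is octane.
The highest-priority functional group is an alcohol (–OH), so the name ends in -ol.
Number the chain so that numbering from this end puts the hydroxyl group at C-3 rather than C-6.
This places the hydroxyl at C-3; a bromo group at C-2; a chloro group at C-8; an ethyl group at C-4.
Substituent prefixes are cited in alphabetical order (multiplying prefixes like di-/tri- are ignored for ordering).
The name is 2-bromo-8-chloro-4-ethyloctan-3-ol.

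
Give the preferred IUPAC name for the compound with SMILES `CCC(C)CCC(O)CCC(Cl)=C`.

2-chloro-8-methyldec-1-en-5-ol

Counting along the main chain through the –OH group and the multiple bond gives 10 carbons: the parent is decane.
The highest-priority functional group is an alcohol (–OH), so the name ends in -ol.
A C=C double bond in the chain gives the infix -ene-.
Number the chain so that numbering from this end puts the hydroxyl group at C-5 rather than C-6.
This places the hydroxyl at C-5; the double bond between C-1 and C-2; a chloro group at C-2; a methyl group at C-8.
Prefixes are listed alphabetically: chloro, methyl.
Putting it together: 2-chloro-8-methyldec-1-en-5-ol.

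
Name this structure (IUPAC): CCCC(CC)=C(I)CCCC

The longest carbon chain that includes the multiple bond has 9 carbons, so the parent hydride is nonane.
The chain contains a C=C double bond, so the unsaturation ending is -ene.
The numbering direction is chosen so that numbering from this end puts the double bond at C-4 rather than C-5.
That gives the double bond between C-4 and C-5; an ethyl group at C-4; an iodo group at C-5.
Substituent prefixes are cited in alphabetical order (multiplying prefixes like di-/tri- are ignored for ordering).
Putting it together: 4-ethyl-5-iodonon-4-ene.

4-ethyl-5-iodonon-4-ene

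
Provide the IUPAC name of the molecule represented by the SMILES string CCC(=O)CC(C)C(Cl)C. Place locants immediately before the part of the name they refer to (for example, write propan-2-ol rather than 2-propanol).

6-chloro-5-methylheptan-3-one

The longest carbon chain that includes the carbonyl has 7 carbons, so the parent hydride is heptane.
A ketone (C=O on an internal carbon) is the principal characteristic group, giving the suffix -one.
Choose the numbering such that numbering from this end puts the carbonyl group at C-3 rather than C-5.
That gives the carbonyl at C-3; a chloro group at C-6; a methyl group at C-5.
The substituents are ordered alphabetically, ignoring any di-/tri- multipliers.
Assembling the pieces gives 6-chloro-5-methylheptan-3-one.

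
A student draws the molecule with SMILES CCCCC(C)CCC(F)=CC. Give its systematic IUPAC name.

3-fluoro-6-methyldec-2-ene

Counting along the main chain through the multiple bond gives 10 carbons: the parent is decane.
A C=C double bond in the chain gives the infix -ene-.
Choose the numbering such that numbering from this end puts the double bond at C-2 rather than C-8.
With this numbering: the double bond between C-2 and C-3; a fluoro group at C-3; a methyl group at C-6.
Prefixes are listed alphabetically: fluoro, methyl.
Putting it together: 3-fluoro-6-methyldec-2-ene.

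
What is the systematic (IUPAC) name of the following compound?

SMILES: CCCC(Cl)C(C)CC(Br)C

2-bromo-5-chloro-4-methyloctane

The longest continuous carbon chain has 8 atoms, so the parent hydride is octane.
Number the chain so that the substituent locant set {2,4,5} is lower than {4,5,7} at the first point of difference.
That gives a bromo group at C-2; a chloro group at C-5; a methyl group at C-4.
Prefixes are listed alphabetically: bromo, chloro, methyl.
Putting it together: 2-bromo-5-chloro-4-methyloctane.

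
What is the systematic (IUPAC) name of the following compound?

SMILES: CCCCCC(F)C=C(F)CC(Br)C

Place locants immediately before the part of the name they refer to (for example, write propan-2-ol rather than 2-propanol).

2-bromo-4,6-difluoroundec-4-ene

The longest chain bearing the multiple bond is 11 carbons long (undecane).
There is one C=C double bond, indicated by the ending -ene.
The numbering direction is chosen so that numbering from this end puts the double bond at C-4 rather than C-7.
This places the double bond between C-4 and C-5; a bromo group at C-2; fluoro groups at C-4 and C-6.
Substituent prefixes are cited in alphabetical order (multiplying prefixes like di-/tri- are ignored for ordering).
The name is 2-bromo-4,6-difluoroundec-4-ene.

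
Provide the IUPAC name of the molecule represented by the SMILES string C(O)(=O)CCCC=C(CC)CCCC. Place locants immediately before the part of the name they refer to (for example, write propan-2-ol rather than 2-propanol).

6-ethyldec-5-enoic acid

Counting along the main chain through the –COOH group and the multiple bond gives 10 carbons: the parent is decane.
The principal characteristic group is a carboxylic acid (terminal –COOH), named with the suffix -oic acid.
There is one C=C double bond, indicated by the ending -ene.
Choose the numbering such that the carboxylic acid carbon is C-1 by definition.
This places the double bond between C-5 and C-6; an ethyl group at C-6.
Putting it together: 6-ethyldec-5-enoic acid.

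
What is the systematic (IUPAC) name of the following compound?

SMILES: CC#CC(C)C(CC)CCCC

Counting along the main chain through the multiple bond gives 9 carbons: the parent is nonane.
There is one C≡C triple bond, indicated by the ending -yne.
Number the chain so that numbering from this end puts the triple bond at C-2 rather than C-7.
This places the triple bond between C-2 and C-3; an ethyl group at C-5; a methyl group at C-4.
Substituent prefixes are cited in alphabetical order (multiplying prefixes like di-/tri- are ignored for ordering).
Putting it together: 5-ethyl-4-methylnon-2-yne.

5-ethyl-4-methylnon-2-yne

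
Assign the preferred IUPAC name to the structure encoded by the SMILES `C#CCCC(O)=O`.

pent-4-ynoic acid

The longest carbon chain that includes the –COOH group and the multiple bond has 5 carbons, so the parent hydride is pentane.
The principal characteristic group is a carboxylic acid (terminal –COOH), named with the suffix -oic acid.
The chain contains a C≡C triple bond, so the unsaturation ending is -yne.
Number the chain so that the carboxylic acid carbon is C-1 by definition.
That gives the triple bond between C-4 and C-5.
The name is pent-4-ynoic acid.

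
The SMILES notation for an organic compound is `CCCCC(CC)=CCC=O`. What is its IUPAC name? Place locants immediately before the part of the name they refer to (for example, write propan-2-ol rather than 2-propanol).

The longest carbon chain that includes the –CHO group and the multiple bond has 8 carbons, so the parent hydride is octane.
An aldehyde (terminal –CHO) is the principal characteristic group, giving the suffix -al.
The chain contains a C=C double bond, so the unsaturation ending is -ene.
Choose the numbering such that the aldehyde carbon is C-1 by definition.
With this numbering: the double bond between C-3 and C-4; an ethyl group at C-4.
The name is 4-ethyloct-3-enal.

4-ethyloct-3-enal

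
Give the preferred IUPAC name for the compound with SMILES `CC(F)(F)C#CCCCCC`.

2,2-difluoronon-3-yne

The longest carbon chain that includes the multiple bond has 9 carbons, so the parent hydride is nonane.
The chain contains a C≡C triple bond, so the unsaturation ending is -yne.
Choose the numbering such that numbering from this end puts the triple bond at C-3 rather than C-6.
With this numbering: the triple bond between C-3 and C-4; two fluoro groups at C-2.
Assembling the pieces gives 2,2-difluoronon-3-yne.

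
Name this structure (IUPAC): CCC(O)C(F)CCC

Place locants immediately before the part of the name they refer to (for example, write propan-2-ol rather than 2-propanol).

4-fluoroheptan-3-ol

Counting along the main chain through the –OH group gives 7 carbons: the parent is heptane.
The highest-priority functional group is an alcohol (–OH), so the name ends in -ol.
Choose the numbering such that numbering from this end puts the hydroxyl group at C-3 rather than C-5.
That gives the hydroxyl at C-3; a fluoro group at C-4.
The name is 4-fluoroheptan-3-ol.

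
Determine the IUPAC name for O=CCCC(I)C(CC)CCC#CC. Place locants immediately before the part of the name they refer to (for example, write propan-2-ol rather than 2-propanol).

5-ethyl-4-iododec-8-ynal

The longest chain bearing the –CHO group and the multiple bond is 10 carbons long (decane).
An aldehyde (terminal –CHO) is the principal characteristic group, giving the suffix -al.
A C≡C triple bond in the chain gives the infix -yne-.
Choose the numbering such that the aldehyde carbon is C-1 by definition.
This places the triple bond between C-8 and C-9; an ethyl group at C-5; an iodo group at C-4.
Prefixes are listed alphabetically: ethyl, iodo.
Putting it together: 5-ethyl-4-iododec-8-ynal.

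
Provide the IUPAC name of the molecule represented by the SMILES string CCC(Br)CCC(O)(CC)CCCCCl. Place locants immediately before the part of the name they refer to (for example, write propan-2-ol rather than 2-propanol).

The longest chain bearing the –OH group is 10 carbons long (decane).
The highest-priority functional group is an alcohol (–OH), so the name ends in -ol.
The numbering direction is chosen so that numbering from this end puts the hydroxyl group at C-5 rather than C-6.
With this numbering: the hydroxyl at C-5; a bromo group at C-8; a chloro group at C-1; an ethyl group at C-5.
Substituent prefixes are cited in alphabetical order (multiplying prefixes like di-/tri- are ignored for ordering).
The name is 8-bromo-1-chloro-5-ethyldecan-5-ol.

8-bromo-1-chloro-5-ethyldecan-5-ol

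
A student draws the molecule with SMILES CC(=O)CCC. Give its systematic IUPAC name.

pentan-2-one

The longest chain bearing the carbonyl is 5 carbons long (pentane).
A ketone (C=O on an internal carbon) is the principal characteristic group, giving the suffix -one.
The numbering direction is chosen so that numbering from this end puts the carbonyl group at C-2 rather than C-4.
That gives the carbonyl at C-2.
Putting it together: pentan-2-one.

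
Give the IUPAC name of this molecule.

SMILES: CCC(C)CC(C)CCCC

3,5-dimethylnonane

The parent chain contains 9 carbons (nonane).
Number the chain so that the substituent locant set {3,5} is lower than {5,7} at the first point of difference.
With this numbering: methyl groups at C-3 and C-5.
The name is 3,5-dimethylnonane.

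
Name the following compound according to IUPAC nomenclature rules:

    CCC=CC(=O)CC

hept-4-en-3-one

Counting along the main chain through the carbonyl and the multiple bond gives 7 carbons: the parent is heptane.
A ketone (C=O on an internal carbon) is the principal characteristic group, giving the suffix -one.
A C=C double bond in the chain gives the infix -ene-.
Choose the numbering such that numbering from this end puts the carbonyl group at C-3 rather than C-5.
This places the carbonyl at C-3; the double bond between C-4 and C-5.
Putting it together: hept-4-en-3-one.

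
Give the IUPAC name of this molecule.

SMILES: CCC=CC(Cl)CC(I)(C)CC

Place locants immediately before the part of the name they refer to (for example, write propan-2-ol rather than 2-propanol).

The longest chain bearing the multiple bond is 9 carbons long (nonane).
The chain contains a C=C double bond, so the unsaturation ending is -ene.
The numbering direction is chosen so that numbering from this end puts the double bond at C-3 rather than C-6.
That gives the double bond between C-3 and C-4; a chloro group at C-5; an iodo group at C-7; a methyl group at C-7.
Substituent prefixes are cited in alphabetical order (multiplying prefixes like di-/tri- are ignored for ordering).
Assembling the pieces gives 5-chloro-7-iodo-7-methylnon-3-ene.

5-chloro-7-iodo-7-methylnon-3-ene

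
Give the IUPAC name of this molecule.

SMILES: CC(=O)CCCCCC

The longest carbon chain that includes the carbonyl has 8 carbons, so the parent hydride is octane.
A ketone (C=O on an internal carbon) is the principal characteristic group, giving the suffix -one.
The numbering direction is chosen so that numbering from this end puts the carbonyl group at C-2 rather than C-7.
That gives the carbonyl at C-2.
Assembling the pieces gives octan-2-one.

octan-2-one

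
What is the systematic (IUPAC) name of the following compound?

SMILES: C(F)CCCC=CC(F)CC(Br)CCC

Counting along the main chain through the multiple bond gives 12 carbons: the parent is dodecane.
There is one C=C double bond, indicated by the ending -ene.
The numbering direction is chosen so that numbering from this end puts the double bond at C-5 rather than C-7.
That gives the double bond between C-5 and C-6; a bromo group at C-9; fluoro groups at C-1 and C-7.
Substituent prefixes are cited in alphabetical order (multiplying prefixes like di-/tri- are ignored for ordering).
The name is 9-bromo-1,7-difluorododec-5-ene.

9-bromo-1,7-difluorododec-5-ene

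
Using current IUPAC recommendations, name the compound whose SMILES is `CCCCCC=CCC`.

The longest carbon chain that includes the multiple bond has 9 carbons, so the parent hydride is nonane.
A C=C double bond in the chain gives the infix -ene-.
The numbering direction is chosen so that numbering from this end puts the double bond at C-3 rather than C-6.
That gives the double bond between C-3 and C-4.
Putting it together: non-3-ene.

non-3-ene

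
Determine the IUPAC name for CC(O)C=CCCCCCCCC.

dodec-3-en-2-ol

The longest chain bearing the –OH group and the multiple bond is 12 carbons long (dodecane).
An alcohol (–OH) is the principal characteristic group, giving the suffix -ol.
The chain contains a C=C double bond, so the unsaturation ending is -ene.
Choose the numbering such that numbering from this end puts the hydroxyl group at C-2 rather than C-11.
This places the hydroxyl at C-2; the double bond between C-3 and C-4.
Assembling the pieces gives dodec-3-en-2-ol.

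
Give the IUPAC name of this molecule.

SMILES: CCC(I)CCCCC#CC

8-iododec-2-yne

The longest chain bearing the multiple bond is 10 carbons long (decane).
A C≡C triple bond in the chain gives the infix -yne-.
The numbering direction is chosen so that numbering from this end puts the triple bond at C-2 rather than C-8.
With this numbering: the triple bond between C-2 and C-3; an iodo group at C-8.
Putting it together: 8-iododec-2-yne.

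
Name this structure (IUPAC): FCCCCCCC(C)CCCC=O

The longest chain bearing the –CHO group is 11 carbons long (undecane).
An aldehyde (terminal –CHO) is the principal characteristic group, giving the suffix -al.
Choose the numbering such that the aldehyde carbon is C-1 by definition.
This places a fluoro group at C-11; a methyl group at C-5.
Substituent prefixes are cited in alphabetical order (multiplying prefixes like di-/tri- are ignored for ordering).
Assembling the pieces gives 11-fluoro-5-methylundecanal.

11-fluoro-5-methylundecanal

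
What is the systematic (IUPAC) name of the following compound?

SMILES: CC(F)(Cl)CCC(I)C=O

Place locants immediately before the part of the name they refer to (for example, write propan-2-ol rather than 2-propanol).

The longest chain bearing the –CHO group is 6 carbons long (hexane).
The highest-priority functional group is an aldehyde (terminal –CHO), so the name ends in -al.
Choose the numbering such that the aldehyde carbon is C-1 by definition.
This places a chloro group at C-5; a fluoro group at C-5; an iodo group at C-2.
The substituents are ordered alphabetically, ignoring any di-/tri- multipliers.
The name is 5-chloro-5-fluoro-2-iodohexanal.

5-chloro-5-fluoro-2-iodohexanal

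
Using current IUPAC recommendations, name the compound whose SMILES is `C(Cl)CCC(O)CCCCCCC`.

The longest chain bearing the –OH group is 11 carbons long (undecane).
The highest-priority functional group is an alcohol (–OH), so the name ends in -ol.
The numbering direction is chosen so that numbering from this end puts the hydroxyl group at C-4 rather than C-8.
This places the hydroxyl at C-4; a chloro group at C-1.
Assembling the pieces gives 1-chloroundecan-4-ol.

1-chloroundecan-4-ol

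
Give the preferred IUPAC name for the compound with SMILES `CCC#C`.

Counting along the main chain through the multiple bond gives 4 carbons: the parent is butane.
There is one C≡C triple bond, indicated by the ending -yne.
Number the chain so that numbering from this end puts the triple bond at C-1 rather than C-3.
With this numbering: the triple bond between C-1 and C-2.
The name is but-1-yne.

but-1-yne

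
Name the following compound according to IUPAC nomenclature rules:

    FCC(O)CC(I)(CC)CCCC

Counting along the main chain through the –OH group gives 8 carbons: the parent is octane.
The principal characteristic group is an alcohol (–OH), named with the suffix -ol.
The numbering direction is chosen so that numbering from this end puts the hydroxyl group at C-2 rather than C-7.
This places the hydroxyl at C-2; an ethyl group at C-4; a fluoro group at C-1; an iodo group at C-4.
Prefixes are listed alphabetically: ethyl, fluoro, iodo.
Putting it together: 4-ethyl-1-fluoro-4-iodooctan-2-ol.

4-ethyl-1-fluoro-4-iodooctan-2-ol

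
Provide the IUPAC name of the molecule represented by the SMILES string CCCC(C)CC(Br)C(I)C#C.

Counting along the main chain through the multiple bond gives 9 carbons: the parent is nonane.
A C≡C triple bond in the chain gives the infix -yne-.
Number the chain so that numbering from this end puts the triple bond at C-1 rather than C-8.
This places the triple bond between C-1 and C-2; a bromo group at C-4; an iodo group at C-3; a methyl group at C-6.
Substituent prefixes are cited in alphabetical order (multiplying prefixes like di-/tri- are ignored for ordering).
The name is 4-bromo-3-iodo-6-methylnon-1-yne.

4-bromo-3-iodo-6-methylnon-1-yne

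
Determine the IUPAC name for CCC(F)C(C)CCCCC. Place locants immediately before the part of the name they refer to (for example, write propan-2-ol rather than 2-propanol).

3-fluoro-4-methylnonane

The parent chain contains 9 carbons (nonane).
The numbering direction is chosen so that the substituent locant set {3,4} is lower than {6,7} at the first point of difference.
This places a fluoro group at C-3; a methyl group at C-4.
The substituents are ordered alphabetically, ignoring any di-/tri- multipliers.
The name is 3-fluoro-4-methylnonane.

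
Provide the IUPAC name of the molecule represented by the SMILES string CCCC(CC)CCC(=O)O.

4-ethylheptanoic acid

Counting along the main chain through the –COOH group gives 7 carbons: the parent is heptane.
A carboxylic acid (terminal –COOH) is the principal characteristic group, giving the suffix -oic acid.
Choose the numbering such that the carboxylic acid carbon is C-1 by definition.
That gives an ethyl group at C-4.
Assembling the pieces gives 4-ethylheptanoic acid.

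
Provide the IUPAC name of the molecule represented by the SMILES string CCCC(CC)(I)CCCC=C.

Counting along the main chain through the multiple bond gives 9 carbons: the parent is nonane.
The chain contains a C=C double bond, so the unsaturation ending is -ene.
The numbering direction is chosen so that numbering from this end puts the double bond at C-1 rather than C-8.
With this numbering: the double bond between C-1 and C-2; an ethyl group at C-6; an iodo group at C-6.
Substituent prefixes are cited in alphabetical order (multiplying prefixes like di-/tri- are ignored for ordering).
Putting it together: 6-ethyl-6-iodonon-1-ene.

6-ethyl-6-iodonon-1-ene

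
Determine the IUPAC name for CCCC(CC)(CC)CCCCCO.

The longest chain bearing the –OH group is 9 carbons long (nonane).
The principal characteristic group is an alcohol (–OH), named with the suffix -ol.
Choose the numbering such that numbering from this end puts the hydroxyl group at C-1 rather than C-9.
This places the hydroxyl at C-1; two ethyl groups at C-6.
The name is 6,6-diethylnonan-1-ol.

6,6-diethylnonan-1-ol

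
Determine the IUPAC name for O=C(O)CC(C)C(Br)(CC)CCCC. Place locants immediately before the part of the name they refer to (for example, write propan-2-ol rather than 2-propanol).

4-bromo-4-ethyl-3-methyloctanoic acid

Counting along the main chain through the –COOH group gives 8 carbons: the parent is octane.
The principal characteristic group is a carboxylic acid (terminal –COOH), named with the suffix -oic acid.
Number the chain so that the carboxylic acid carbon is C-1 by definition.
With this numbering: a bromo group at C-4; an ethyl group at C-4; a methyl group at C-3.
Substituent prefixes are cited in alphabetical order (multiplying prefixes like di-/tri- are ignored for ordering).
Assembling the pieces gives 4-bromo-4-ethyl-3-methyloctanoic acid.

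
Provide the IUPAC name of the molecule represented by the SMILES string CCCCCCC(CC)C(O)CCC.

5-ethylundecan-4-ol

The longest chain bearing the –OH group is 11 carbons long (undecane).
An alcohol (–OH) is the principal characteristic group, giving the suffix -ol.
Choose the numbering such that numbering from this end puts the hydroxyl group at C-4 rather than C-8.
That gives the hydroxyl at C-4; an ethyl group at C-5.
Putting it together: 5-ethylundecan-4-ol.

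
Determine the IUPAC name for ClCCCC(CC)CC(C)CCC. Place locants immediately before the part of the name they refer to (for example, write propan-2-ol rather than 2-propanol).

The longest continuous carbon chain has 9 atoms, so the parent hydride is nonane.
Number the chain so that the substituent locant set {1,4,6} is lower than {4,6,9} at the first point of difference.
With this numbering: a chloro group at C-1; an ethyl group at C-4; a methyl group at C-6.
The substituents are ordered alphabetically, ignoring any di-/tri- multipliers.
Putting it together: 1-chloro-4-ethyl-6-methylnonane.

1-chloro-4-ethyl-6-methylnonane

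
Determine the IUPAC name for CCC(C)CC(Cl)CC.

3-chloro-5-methylheptane

The longest continuous carbon chain has 7 atoms, so the parent hydride is heptane.
The numbering direction is chosen so that the locant sets are identical either way, so the alphabetically earlier chloro substituent takes the lower locant (3 rather than 5).
That gives a chloro group at C-3; a methyl group at C-5.
The substituents are ordered alphabetically, ignoring any di-/tri- multipliers.
Putting it together: 3-chloro-5-methylheptane.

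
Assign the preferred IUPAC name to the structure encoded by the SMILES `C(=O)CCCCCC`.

heptanal

The longest carbon chain that includes the –CHO group has 7 carbons, so the parent hydride is heptane.
The highest-priority functional group is an aldehyde (terminal –CHO), so the name ends in -al.
The numbering direction is chosen so that the aldehyde carbon is C-1 by definition.
The name is heptanal.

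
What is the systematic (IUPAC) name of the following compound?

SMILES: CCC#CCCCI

7-iodohept-3-yne

The longest carbon chain that includes the multiple bond has 7 carbons, so the parent hydride is heptane.
A C≡C triple bond in the chain gives the infix -yne-.
Number the chain so that numbering from this end puts the triple bond at C-3 rather than C-4.
That gives the triple bond between C-3 and C-4; an iodo group at C-7.
The name is 7-iodohept-3-yne.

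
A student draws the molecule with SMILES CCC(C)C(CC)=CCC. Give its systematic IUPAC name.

4-ethyl-5-methylhept-3-ene

The longest carbon chain that includes the multiple bond has 7 carbons, so the parent hydride is heptane.
The chain contains a C=C double bond, so the unsaturation ending is -ene.
Choose the numbering such that numbering from this end puts the double bond at C-3 rather than C-4.
That gives the double bond between C-3 and C-4; an ethyl group at C-4; a methyl group at C-5.
The substituents are ordered alphabetically, ignoring any di-/tri- multipliers.
Putting it together: 4-ethyl-5-methylhept-3-ene.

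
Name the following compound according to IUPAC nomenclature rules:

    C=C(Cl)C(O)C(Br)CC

The longest chain bearing the –OH group and the multiple bond is 6 carbons long (hexane).
An alcohol (–OH) is the principal characteristic group, giving the suffix -ol.
A C=C double bond in the chain gives the infix -ene-.
The numbering direction is chosen so that numbering from this end puts the hydroxyl group at C-3 rather than C-4.
This places the hydroxyl at C-3; the double bond between C-1 and C-2; a bromo group at C-4; a chloro group at C-2.
Substituent prefixes are cited in alphabetical order (multiplying prefixes like di-/tri- are ignored for ordering).
Assembling the pieces gives 4-bromo-2-chlorohex-1-en-3-ol.

4-bromo-2-chlorohex-1-en-3-ol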